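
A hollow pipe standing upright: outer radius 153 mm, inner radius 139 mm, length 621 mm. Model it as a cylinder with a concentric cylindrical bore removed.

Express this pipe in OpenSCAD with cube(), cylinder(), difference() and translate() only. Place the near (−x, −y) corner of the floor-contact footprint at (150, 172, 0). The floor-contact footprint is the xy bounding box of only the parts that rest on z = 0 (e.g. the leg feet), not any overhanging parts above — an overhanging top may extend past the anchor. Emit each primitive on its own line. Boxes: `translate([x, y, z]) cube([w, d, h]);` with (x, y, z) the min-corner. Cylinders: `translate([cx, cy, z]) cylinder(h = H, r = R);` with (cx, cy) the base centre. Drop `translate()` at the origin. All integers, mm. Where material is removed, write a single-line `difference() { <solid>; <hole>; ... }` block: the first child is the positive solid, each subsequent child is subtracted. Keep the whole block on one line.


difference() { translate([303, 325, 0]) cylinder(h = 621, r = 153); translate([303, 325, 0]) cylinder(h = 621, r = 139); }


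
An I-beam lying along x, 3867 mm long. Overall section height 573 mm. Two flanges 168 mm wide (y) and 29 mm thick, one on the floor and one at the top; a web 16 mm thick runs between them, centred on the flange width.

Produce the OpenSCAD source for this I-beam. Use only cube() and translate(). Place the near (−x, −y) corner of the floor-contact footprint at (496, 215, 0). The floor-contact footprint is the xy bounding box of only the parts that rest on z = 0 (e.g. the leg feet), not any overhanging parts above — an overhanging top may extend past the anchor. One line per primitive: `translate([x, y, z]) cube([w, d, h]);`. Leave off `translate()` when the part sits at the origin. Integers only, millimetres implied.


translate([496, 215, 0]) cube([3867, 168, 29]);
translate([496, 291, 29]) cube([3867, 16, 515]);
translate([496, 215, 544]) cube([3867, 168, 29]);


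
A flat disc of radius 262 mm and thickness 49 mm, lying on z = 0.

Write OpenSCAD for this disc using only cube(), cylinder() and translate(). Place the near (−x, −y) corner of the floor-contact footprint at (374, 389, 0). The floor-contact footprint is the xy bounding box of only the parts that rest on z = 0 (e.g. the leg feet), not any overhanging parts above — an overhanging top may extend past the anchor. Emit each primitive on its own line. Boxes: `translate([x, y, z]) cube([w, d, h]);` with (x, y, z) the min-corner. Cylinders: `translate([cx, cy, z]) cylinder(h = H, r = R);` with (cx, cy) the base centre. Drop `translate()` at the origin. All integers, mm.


translate([636, 651, 0]) cylinder(h = 49, r = 262);


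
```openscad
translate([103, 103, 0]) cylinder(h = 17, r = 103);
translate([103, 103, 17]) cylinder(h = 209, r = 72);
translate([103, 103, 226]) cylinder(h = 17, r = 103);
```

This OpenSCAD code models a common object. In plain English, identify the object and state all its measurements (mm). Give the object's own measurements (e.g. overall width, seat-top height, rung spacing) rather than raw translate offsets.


A spool: two coaxial disc flanges of radius 103 mm and thickness 17 mm, joined by a core cylinder of radius 72 mm and height 209 mm. The lower flange rests on z = 0 and the three cylinders share a vertical axis.


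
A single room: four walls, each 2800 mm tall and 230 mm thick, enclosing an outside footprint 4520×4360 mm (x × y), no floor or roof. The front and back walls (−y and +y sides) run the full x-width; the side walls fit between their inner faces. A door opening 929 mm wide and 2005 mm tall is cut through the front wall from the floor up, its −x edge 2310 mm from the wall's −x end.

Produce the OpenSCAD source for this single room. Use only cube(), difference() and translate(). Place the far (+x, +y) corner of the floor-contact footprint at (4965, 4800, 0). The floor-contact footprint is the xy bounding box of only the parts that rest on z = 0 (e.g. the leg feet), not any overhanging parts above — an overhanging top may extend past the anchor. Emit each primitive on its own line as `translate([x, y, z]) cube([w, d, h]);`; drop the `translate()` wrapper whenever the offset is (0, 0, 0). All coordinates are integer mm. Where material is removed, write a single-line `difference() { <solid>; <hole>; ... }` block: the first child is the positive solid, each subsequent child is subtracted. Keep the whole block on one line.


difference() { translate([445, 440, 0]) cube([4520, 230, 2800]); translate([2755, 440, 0]) cube([929, 230, 2005]); }
translate([445, 4570, 0]) cube([4520, 230, 2800]);
translate([445, 670, 0]) cube([230, 3900, 2800]);
translate([4735, 670, 0]) cube([230, 3900, 2800]);


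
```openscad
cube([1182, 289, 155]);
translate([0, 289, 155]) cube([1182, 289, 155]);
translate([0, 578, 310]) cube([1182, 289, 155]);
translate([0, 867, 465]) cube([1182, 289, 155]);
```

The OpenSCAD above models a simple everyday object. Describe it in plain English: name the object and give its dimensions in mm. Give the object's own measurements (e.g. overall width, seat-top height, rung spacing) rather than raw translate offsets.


A straight staircase of 4 solid steps. Each step is 1182 mm wide (x), 289 mm deep (y, the going) and 155 mm tall (the rise). The first step rests on the floor; each subsequent step sits one going further in +y and one rise higher in +z, directly behind and above the previous step with no overlap.


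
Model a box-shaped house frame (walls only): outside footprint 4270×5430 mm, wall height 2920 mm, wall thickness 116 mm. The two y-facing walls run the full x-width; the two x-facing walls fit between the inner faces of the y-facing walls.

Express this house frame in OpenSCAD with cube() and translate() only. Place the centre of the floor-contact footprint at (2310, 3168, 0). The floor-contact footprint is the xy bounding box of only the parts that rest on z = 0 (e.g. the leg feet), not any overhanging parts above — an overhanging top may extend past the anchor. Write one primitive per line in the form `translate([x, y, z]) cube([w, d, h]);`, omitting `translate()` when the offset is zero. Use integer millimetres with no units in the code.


translate([175, 453, 0]) cube([4270, 116, 2920]);
translate([175, 5767, 0]) cube([4270, 116, 2920]);
translate([175, 569, 0]) cube([116, 5198, 2920]);
translate([4329, 569, 0]) cube([116, 5198, 2920]);


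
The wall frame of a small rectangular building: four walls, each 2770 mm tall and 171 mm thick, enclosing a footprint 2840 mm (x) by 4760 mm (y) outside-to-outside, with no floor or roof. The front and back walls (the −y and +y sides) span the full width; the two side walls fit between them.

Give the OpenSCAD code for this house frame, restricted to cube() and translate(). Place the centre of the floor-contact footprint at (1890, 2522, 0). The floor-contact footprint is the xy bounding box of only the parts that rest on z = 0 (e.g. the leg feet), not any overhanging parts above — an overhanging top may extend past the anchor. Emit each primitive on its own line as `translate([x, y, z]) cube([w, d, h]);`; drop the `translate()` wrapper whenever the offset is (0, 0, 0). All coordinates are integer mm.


translate([470, 142, 0]) cube([2840, 171, 2770]);
translate([470, 4731, 0]) cube([2840, 171, 2770]);
translate([470, 313, 0]) cube([171, 4418, 2770]);
translate([3139, 313, 0]) cube([171, 4418, 2770]);


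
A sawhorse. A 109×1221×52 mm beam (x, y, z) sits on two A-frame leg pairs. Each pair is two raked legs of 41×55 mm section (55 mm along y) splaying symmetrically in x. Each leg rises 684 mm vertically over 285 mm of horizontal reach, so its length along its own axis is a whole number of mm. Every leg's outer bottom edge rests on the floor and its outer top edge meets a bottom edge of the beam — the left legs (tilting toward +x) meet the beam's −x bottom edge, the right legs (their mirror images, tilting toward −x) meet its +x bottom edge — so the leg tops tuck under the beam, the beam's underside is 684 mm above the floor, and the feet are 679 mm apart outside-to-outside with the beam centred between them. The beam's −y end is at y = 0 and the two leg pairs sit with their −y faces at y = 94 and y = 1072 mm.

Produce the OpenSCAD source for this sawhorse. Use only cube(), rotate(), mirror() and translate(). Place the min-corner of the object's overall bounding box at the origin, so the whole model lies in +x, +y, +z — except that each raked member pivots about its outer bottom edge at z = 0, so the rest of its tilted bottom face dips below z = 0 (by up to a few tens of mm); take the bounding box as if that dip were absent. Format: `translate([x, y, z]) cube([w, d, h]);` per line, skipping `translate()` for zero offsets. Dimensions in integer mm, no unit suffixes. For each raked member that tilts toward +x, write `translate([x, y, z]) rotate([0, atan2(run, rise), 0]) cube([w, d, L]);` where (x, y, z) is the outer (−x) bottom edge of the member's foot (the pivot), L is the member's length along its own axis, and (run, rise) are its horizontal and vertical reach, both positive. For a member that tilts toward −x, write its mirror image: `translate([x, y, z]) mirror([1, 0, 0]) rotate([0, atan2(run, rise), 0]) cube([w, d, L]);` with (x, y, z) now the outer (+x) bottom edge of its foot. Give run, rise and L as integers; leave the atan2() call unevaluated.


// leg length = √(285² + 684²) = 741
// right-leg outer foot x = 2·285 + 109 = 679
// beam min-corner = (285, 0, 684)
translate([285, 0, 684]) cube([109, 1221, 52]);
translate([0, 94, 0]) rotate([0, atan2(285, 684), 0]) cube([41, 55, 741]);
translate([679, 94, 0]) mirror([1, 0, 0]) rotate([0, atan2(285, 684), 0]) cube([41, 55, 741]);
translate([0, 1072, 0]) rotate([0, atan2(285, 684), 0]) cube([41, 55, 741]);
translate([679, 1072, 0]) mirror([1, 0, 0]) rotate([0, atan2(285, 684), 0]) cube([41, 55, 741]);


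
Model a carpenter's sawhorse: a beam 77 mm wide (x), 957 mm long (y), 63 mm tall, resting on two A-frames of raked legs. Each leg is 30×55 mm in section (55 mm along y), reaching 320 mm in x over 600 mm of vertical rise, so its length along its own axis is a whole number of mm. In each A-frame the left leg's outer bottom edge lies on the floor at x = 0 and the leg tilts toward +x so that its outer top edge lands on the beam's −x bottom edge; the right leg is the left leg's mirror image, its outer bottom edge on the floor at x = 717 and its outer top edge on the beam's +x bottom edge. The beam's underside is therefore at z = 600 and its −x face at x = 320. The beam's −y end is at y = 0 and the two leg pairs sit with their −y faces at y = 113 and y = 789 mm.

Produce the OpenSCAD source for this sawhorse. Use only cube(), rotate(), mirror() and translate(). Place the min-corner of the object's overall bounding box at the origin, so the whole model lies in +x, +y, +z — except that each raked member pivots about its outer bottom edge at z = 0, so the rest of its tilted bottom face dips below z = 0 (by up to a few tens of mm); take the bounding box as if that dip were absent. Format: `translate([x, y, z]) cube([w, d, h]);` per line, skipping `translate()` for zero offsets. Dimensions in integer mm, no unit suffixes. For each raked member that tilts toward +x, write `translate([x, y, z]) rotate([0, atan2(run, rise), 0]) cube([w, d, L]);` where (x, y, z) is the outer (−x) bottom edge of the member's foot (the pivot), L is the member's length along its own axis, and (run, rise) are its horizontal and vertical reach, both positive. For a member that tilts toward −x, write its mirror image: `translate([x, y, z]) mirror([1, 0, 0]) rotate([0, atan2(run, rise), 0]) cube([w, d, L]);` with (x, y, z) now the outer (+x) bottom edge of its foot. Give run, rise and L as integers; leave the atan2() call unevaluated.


// leg length = √(320² + 600²) = 680
// right-leg outer foot x = 2·320 + 77 = 717
// beam min-corner = (320, 0, 600)
translate([320, 0, 600]) cube([77, 957, 63]);
translate([0, 113, 0]) rotate([0, atan2(320, 600), 0]) cube([30, 55, 680]);
translate([717, 113, 0]) mirror([1, 0, 0]) rotate([0, atan2(320, 600), 0]) cube([30, 55, 680]);
translate([0, 789, 0]) rotate([0, atan2(320, 600), 0]) cube([30, 55, 680]);
translate([717, 789, 0]) mirror([1, 0, 0]) rotate([0, atan2(320, 600), 0]) cube([30, 55, 680]);


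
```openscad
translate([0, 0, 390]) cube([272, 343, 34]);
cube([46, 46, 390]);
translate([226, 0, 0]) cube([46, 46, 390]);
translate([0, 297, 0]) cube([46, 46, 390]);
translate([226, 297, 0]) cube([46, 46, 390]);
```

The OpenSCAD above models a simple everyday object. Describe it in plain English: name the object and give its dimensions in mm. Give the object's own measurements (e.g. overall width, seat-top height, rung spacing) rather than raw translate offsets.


A simple wooden stool: a rectangular seat 272 mm (x) by 343 mm (y), 34 mm thick, top face at z = 424 mm, on four square legs, each 46×46 mm in cross-section. The legs rest on z = 0, each flush with a corner of the seat.


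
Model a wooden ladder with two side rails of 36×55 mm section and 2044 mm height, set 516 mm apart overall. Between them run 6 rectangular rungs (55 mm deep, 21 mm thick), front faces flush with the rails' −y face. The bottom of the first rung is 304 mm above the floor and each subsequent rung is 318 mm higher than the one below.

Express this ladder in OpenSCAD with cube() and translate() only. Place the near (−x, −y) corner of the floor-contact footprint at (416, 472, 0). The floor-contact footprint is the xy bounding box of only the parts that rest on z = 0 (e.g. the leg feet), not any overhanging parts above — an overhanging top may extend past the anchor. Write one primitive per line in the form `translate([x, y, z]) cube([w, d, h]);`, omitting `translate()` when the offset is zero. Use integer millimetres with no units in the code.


translate([416, 472, 0]) cube([36, 55, 2044]);
translate([896, 472, 0]) cube([36, 55, 2044]);
translate([452, 472, 304]) cube([444, 55, 21]);
translate([452, 472, 622]) cube([444, 55, 21]);
translate([452, 472, 940]) cube([444, 55, 21]);
translate([452, 472, 1258]) cube([444, 55, 21]);
translate([452, 472, 1576]) cube([444, 55, 21]);
translate([452, 472, 1894]) cube([444, 55, 21]);


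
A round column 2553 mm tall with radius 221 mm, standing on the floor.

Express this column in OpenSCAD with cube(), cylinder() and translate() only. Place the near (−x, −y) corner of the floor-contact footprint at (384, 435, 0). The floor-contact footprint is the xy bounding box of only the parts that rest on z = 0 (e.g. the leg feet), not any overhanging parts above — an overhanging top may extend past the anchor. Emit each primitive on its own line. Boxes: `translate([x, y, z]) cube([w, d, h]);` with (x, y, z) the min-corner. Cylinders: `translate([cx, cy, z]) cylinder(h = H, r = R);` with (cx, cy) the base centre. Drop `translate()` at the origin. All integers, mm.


translate([605, 656, 0]) cylinder(h = 2553, r = 221);


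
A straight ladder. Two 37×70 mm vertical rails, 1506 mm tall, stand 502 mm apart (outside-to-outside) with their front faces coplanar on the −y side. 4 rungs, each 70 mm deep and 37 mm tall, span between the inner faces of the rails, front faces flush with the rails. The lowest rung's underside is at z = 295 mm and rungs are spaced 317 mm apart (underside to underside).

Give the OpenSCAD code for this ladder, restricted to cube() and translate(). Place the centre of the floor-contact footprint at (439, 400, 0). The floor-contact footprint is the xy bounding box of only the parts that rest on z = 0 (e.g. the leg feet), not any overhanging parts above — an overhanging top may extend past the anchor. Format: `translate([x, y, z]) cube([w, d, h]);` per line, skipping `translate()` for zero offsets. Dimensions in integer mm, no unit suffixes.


translate([188, 365, 0]) cube([37, 70, 1506]);
translate([653, 365, 0]) cube([37, 70, 1506]);
translate([225, 365, 295]) cube([428, 70, 37]);
translate([225, 365, 612]) cube([428, 70, 37]);
translate([225, 365, 929]) cube([428, 70, 37]);
translate([225, 365, 1246]) cube([428, 70, 37]);


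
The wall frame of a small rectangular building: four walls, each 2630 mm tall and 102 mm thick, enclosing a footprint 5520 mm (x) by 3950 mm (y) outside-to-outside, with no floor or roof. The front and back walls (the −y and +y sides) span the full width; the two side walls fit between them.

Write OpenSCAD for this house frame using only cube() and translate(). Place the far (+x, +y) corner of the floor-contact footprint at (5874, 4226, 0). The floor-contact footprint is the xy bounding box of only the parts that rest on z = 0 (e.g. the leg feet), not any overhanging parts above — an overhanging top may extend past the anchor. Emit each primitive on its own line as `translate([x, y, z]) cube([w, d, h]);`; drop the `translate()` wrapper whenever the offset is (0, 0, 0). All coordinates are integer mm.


translate([354, 276, 0]) cube([5520, 102, 2630]);
translate([354, 4124, 0]) cube([5520, 102, 2630]);
translate([354, 378, 0]) cube([102, 3746, 2630]);
translate([5772, 378, 0]) cube([102, 3746, 2630]);


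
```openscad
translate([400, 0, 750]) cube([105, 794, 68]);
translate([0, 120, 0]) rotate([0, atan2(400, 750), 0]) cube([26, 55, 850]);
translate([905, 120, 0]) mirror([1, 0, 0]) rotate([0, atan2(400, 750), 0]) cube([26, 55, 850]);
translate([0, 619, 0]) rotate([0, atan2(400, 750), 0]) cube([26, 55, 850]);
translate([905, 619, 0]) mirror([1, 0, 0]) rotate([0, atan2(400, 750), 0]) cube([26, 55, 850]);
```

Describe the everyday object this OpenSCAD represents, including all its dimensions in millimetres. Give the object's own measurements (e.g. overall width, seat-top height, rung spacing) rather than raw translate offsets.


A sawhorse. A 105×794×68 mm beam (x, y, z) sits on two A-frame leg pairs. Each pair is two raked legs of 26×55 mm section (55 mm along y) splaying symmetrically in x. Each leg rises 750 mm vertically over 400 mm of horizontal reach and is 850 mm long along its own axis. Every leg's outer bottom edge rests on the floor and its outer top edge meets a bottom edge of the beam — the left legs (tilting toward +x) meet the beam's −x bottom edge, the right legs (their mirror images, tilting toward −x) meet its +x bottom edge — so the leg tops tuck under the beam, the beam's underside is 750 mm above the floor, and the feet are 905 mm apart outside-to-outside with the beam centred between them. The two leg pairs are set in 120 mm from either end of the beam.


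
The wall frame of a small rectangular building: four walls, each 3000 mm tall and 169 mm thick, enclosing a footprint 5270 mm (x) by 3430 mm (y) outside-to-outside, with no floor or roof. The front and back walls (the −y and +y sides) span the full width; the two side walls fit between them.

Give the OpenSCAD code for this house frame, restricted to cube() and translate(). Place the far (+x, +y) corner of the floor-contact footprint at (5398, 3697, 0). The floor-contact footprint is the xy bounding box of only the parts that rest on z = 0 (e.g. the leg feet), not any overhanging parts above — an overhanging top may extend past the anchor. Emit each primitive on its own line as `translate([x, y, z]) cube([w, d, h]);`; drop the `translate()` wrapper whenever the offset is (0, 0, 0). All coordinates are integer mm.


translate([128, 267, 0]) cube([5270, 169, 3000]);
translate([128, 3528, 0]) cube([5270, 169, 3000]);
translate([128, 436, 0]) cube([169, 3092, 3000]);
translate([5229, 436, 0]) cube([169, 3092, 3000]);


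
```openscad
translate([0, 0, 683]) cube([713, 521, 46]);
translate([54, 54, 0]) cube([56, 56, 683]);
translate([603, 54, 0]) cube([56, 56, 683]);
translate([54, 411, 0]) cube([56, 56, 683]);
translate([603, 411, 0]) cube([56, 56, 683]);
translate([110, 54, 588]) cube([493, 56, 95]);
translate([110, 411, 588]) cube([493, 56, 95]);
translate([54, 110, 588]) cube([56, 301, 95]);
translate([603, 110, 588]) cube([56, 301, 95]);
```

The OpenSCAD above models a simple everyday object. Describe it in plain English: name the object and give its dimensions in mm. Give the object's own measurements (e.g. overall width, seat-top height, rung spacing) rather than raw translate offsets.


A rectangular dining table. The top is 713×521×46 mm with its upper surface at z = 729 mm. It stands on four 56×56 mm square legs, each inset 54 mm from the nearest pair of top edges, running from the floor to the underside of the top. Four apron rails, 56 mm thick and 95 mm tall, run between adjacent legs with their top edges flush with the underside of the top and their outer faces flush with the legs' outer faces.


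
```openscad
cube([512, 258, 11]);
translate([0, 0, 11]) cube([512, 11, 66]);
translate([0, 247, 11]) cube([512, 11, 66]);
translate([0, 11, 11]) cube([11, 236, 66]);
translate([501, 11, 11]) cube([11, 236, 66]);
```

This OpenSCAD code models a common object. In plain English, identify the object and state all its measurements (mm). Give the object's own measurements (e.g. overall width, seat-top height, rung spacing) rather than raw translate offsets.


An open-topped rectangular box: outside dimensions 512×258×77 mm, with a uniform wall and base thickness of 11 mm. The base is a full 512×258 slab on the floor; four walls sit on top of the base. The front and back walls (the −y and +y sides) span the full width; the two side walls fit between them.


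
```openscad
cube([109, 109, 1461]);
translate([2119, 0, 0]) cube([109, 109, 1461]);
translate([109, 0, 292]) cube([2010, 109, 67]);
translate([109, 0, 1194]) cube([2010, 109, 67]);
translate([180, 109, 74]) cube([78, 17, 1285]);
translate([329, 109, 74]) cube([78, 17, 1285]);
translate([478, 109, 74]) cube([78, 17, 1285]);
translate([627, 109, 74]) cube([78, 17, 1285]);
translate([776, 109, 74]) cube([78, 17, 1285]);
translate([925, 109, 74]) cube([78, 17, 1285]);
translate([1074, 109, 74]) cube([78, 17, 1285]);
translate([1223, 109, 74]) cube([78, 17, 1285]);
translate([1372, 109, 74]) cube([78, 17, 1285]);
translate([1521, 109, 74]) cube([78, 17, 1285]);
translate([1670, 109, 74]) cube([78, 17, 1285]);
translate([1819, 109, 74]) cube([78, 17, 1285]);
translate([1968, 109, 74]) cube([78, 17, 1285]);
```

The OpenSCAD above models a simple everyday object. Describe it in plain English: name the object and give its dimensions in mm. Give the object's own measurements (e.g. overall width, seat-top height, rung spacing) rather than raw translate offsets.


A fence section. Two 109×109 mm posts, 1461 mm tall, stand on the floor with a clear span of 2010 mm between their inner faces. Two horizontal rails of 109×67 mm section span the gap between the posts with their undersides at z = 292 mm and z = 1194 mm, flush with the posts' −y face. 13 pickets, each 78 mm wide, 17 mm thick and 1285 mm tall, are fixed to the +y face of the rails with their bottoms at z = 74 mm, spaced across the span with a 71 mm gap after the −x post and between neighbouring pickets, with 73 mm left before the +x post.


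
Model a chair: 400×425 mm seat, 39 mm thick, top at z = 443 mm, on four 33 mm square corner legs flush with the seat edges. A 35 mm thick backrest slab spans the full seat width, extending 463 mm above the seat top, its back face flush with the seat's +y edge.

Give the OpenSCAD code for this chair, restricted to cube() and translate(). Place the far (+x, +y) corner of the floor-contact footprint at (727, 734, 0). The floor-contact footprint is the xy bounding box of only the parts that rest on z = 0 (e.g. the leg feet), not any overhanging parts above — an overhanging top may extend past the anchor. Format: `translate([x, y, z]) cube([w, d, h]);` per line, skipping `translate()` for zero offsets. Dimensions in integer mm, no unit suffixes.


translate([327, 309, 404]) cube([400, 425, 39]);
translate([327, 309, 0]) cube([33, 33, 404]);
translate([694, 309, 0]) cube([33, 33, 404]);
translate([327, 701, 0]) cube([33, 33, 404]);
translate([694, 701, 0]) cube([33, 33, 404]);
translate([327, 699, 443]) cube([400, 35, 463]);


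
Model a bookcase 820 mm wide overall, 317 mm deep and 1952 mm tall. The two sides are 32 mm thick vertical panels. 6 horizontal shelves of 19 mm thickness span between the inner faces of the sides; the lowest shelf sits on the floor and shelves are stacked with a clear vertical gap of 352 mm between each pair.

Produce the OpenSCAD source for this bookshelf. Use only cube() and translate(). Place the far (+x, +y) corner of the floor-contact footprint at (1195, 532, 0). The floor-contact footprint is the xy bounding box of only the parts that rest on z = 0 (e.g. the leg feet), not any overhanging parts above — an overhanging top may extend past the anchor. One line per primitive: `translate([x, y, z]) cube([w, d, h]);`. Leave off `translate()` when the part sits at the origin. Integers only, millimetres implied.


translate([375, 215, 0]) cube([32, 317, 1952]);
translate([1163, 215, 0]) cube([32, 317, 1952]);
translate([407, 215, 0]) cube([756, 317, 19]);
translate([407, 215, 371]) cube([756, 317, 19]);
translate([407, 215, 742]) cube([756, 317, 19]);
translate([407, 215, 1113]) cube([756, 317, 19]);
translate([407, 215, 1484]) cube([756, 317, 19]);
translate([407, 215, 1855]) cube([756, 317, 19]);


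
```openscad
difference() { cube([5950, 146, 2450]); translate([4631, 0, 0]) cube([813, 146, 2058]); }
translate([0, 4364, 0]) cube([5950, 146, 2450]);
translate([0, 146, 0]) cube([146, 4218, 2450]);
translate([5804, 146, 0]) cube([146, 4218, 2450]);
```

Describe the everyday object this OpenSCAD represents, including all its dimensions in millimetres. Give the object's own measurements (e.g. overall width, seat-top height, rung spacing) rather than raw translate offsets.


A single room: four walls, each 2450 mm tall and 146 mm thick, enclosing an outside footprint 5950×4510 mm (x × y), no floor or roof. The front and back walls (−y and +y sides) run the full x-width; the side walls fit between their inner faces. A door opening 813 mm wide and 2058 mm tall is cut through the front wall from the floor up, its −x edge 4631 mm from the wall's −x end.


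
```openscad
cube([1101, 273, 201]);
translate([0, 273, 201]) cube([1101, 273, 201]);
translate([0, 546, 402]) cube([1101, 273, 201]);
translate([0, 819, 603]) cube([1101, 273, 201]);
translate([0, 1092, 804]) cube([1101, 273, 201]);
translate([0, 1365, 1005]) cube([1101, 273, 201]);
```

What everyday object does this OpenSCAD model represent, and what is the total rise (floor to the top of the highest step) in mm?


A staircase. The total rise is 1206 mm.

6 identical blocks, each offset up and back from the previous — a staircase. Each step is 201 mm tall and there are 6 of them, so the total rise is 6 × 201 = 1206 mm.


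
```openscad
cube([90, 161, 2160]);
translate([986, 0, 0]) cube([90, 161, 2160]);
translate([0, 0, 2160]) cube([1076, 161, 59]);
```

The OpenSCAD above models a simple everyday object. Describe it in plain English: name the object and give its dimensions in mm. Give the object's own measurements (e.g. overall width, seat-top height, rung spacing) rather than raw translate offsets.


A door frame. The clear opening is 896 mm wide and 2160 mm high. Two 90 mm wide jambs, 161 mm deep, stand either side of the opening from the floor to the top of the opening. A 59 mm thick head sits across the top of both jambs, spanning the full outside width of the frame.


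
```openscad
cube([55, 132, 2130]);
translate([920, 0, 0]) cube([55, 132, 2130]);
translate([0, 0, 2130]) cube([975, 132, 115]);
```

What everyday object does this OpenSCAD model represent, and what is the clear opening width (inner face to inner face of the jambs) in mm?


A door frame. The clear opening width is 865 mm.

Two 2130 mm tall posts with a header on top — a door frame. The left jamb is 55 mm wide at x = 0; the right jamb starts at x = 920. The clear opening is 920 − 55 = 865 mm.


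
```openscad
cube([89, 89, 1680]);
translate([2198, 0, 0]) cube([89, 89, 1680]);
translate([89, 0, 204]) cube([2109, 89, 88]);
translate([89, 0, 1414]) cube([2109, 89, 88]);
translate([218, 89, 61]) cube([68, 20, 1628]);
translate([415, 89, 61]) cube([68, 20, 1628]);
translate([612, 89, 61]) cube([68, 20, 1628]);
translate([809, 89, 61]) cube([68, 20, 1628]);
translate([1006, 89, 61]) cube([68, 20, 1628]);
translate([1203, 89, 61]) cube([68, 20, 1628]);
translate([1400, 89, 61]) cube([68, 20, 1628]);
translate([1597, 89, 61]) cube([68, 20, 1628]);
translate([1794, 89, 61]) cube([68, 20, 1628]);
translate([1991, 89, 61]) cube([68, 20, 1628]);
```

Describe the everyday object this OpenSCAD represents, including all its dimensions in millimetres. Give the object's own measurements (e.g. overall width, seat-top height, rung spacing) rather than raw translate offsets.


A fence section. Two 89×89 mm posts, 1680 mm tall, stand on the floor with a clear span of 2109 mm between their inner faces. Two horizontal rails of 89×88 mm section span the gap between the posts with their undersides at z = 204 mm and z = 1414 mm, flush with the posts' −y face. 10 pickets, each 68 mm wide, 20 mm thick and 1628 mm tall, are fixed to the +y face of the rails with their bottoms at z = 61 mm, spaced across the span with a 129 mm gap after the −x post and between neighbouring pickets, with 139 mm left before the +x post.


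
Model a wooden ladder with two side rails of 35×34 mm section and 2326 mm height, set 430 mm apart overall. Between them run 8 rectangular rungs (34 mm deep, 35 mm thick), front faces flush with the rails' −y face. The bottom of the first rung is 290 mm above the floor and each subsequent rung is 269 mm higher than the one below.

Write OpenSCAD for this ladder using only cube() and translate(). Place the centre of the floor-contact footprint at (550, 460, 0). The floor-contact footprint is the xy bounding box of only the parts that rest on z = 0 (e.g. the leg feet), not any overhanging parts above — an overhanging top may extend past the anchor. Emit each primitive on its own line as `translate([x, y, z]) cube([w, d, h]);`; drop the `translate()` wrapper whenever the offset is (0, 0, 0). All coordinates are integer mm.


translate([335, 443, 0]) cube([35, 34, 2326]);
translate([730, 443, 0]) cube([35, 34, 2326]);
translate([370, 443, 290]) cube([360, 34, 35]);
translate([370, 443, 559]) cube([360, 34, 35]);
translate([370, 443, 828]) cube([360, 34, 35]);
translate([370, 443, 1097]) cube([360, 34, 35]);
translate([370, 443, 1366]) cube([360, 34, 35]);
translate([370, 443, 1635]) cube([360, 34, 35]);
translate([370, 443, 1904]) cube([360, 34, 35]);
translate([370, 443, 2173]) cube([360, 34, 35]);


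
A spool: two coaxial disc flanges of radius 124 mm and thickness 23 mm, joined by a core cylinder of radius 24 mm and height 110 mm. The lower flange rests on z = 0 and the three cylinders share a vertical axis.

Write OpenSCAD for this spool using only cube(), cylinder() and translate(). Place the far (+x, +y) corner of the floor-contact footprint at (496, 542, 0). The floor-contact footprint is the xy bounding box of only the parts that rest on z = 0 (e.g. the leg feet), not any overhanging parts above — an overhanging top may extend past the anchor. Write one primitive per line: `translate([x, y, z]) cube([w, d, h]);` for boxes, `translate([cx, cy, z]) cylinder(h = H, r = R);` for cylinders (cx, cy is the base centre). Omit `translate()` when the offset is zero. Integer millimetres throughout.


translate([372, 418, 0]) cylinder(h = 23, r = 124);
translate([372, 418, 23]) cylinder(h = 110, r = 24);
translate([372, 418, 133]) cylinder(h = 23, r = 124);


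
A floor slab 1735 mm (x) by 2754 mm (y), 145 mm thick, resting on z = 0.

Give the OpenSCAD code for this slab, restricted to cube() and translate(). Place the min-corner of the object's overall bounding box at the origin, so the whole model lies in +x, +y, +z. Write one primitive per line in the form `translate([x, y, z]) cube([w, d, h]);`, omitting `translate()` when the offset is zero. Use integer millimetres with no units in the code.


cube([1735, 2754, 145]);


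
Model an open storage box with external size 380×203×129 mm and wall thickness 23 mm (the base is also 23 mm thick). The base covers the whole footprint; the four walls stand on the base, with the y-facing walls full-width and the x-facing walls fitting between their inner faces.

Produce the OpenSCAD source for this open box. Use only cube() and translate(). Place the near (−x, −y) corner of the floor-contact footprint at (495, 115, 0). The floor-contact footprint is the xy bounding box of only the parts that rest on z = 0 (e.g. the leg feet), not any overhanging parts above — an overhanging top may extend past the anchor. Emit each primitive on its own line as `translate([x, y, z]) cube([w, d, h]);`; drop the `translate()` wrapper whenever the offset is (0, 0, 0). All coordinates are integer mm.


translate([495, 115, 0]) cube([380, 203, 23]);
translate([495, 115, 23]) cube([380, 23, 106]);
translate([495, 295, 23]) cube([380, 23, 106]);
translate([495, 138, 23]) cube([23, 157, 106]);
translate([852, 138, 23]) cube([23, 157, 106]);


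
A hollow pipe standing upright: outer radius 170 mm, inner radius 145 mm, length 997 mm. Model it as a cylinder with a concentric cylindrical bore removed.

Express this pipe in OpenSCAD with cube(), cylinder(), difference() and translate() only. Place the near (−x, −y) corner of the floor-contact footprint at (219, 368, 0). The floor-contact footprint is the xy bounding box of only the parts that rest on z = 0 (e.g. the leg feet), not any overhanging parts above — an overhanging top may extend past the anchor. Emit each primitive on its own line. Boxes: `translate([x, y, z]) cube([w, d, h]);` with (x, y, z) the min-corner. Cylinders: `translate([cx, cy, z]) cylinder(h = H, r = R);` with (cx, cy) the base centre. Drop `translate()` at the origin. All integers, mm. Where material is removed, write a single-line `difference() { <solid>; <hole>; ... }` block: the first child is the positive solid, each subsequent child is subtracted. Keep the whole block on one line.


difference() { translate([389, 538, 0]) cylinder(h = 997, r = 170); translate([389, 538, 0]) cylinder(h = 997, r = 145); }


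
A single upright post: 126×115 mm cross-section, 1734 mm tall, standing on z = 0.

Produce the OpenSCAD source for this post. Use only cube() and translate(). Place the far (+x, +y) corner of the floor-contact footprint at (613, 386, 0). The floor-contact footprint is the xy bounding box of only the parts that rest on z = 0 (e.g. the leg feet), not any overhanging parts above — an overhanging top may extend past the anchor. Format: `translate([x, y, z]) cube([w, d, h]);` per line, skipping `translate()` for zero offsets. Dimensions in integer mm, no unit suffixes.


translate([487, 271, 0]) cube([126, 115, 1734]);


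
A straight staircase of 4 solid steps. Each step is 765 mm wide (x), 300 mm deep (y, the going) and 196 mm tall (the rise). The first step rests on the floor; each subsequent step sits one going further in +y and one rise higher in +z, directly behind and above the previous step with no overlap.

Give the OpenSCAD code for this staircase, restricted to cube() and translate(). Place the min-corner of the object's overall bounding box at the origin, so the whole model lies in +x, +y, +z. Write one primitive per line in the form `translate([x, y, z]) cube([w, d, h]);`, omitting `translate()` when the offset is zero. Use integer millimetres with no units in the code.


cube([765, 300, 196]);
translate([0, 300, 196]) cube([765, 300, 196]);
translate([0, 600, 392]) cube([765, 300, 196]);
translate([0, 900, 588]) cube([765, 300, 196]);


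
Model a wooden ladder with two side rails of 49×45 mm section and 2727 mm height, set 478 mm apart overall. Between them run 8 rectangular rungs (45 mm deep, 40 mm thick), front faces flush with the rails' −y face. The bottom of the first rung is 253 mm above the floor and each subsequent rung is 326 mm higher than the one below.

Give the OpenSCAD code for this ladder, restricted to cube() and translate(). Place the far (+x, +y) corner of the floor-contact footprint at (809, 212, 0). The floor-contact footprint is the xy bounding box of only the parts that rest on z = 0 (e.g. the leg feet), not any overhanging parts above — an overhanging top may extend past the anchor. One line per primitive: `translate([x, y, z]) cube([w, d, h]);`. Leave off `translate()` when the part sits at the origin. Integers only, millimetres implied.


translate([331, 167, 0]) cube([49, 45, 2727]);
translate([760, 167, 0]) cube([49, 45, 2727]);
translate([380, 167, 253]) cube([380, 45, 40]);
translate([380, 167, 579]) cube([380, 45, 40]);
translate([380, 167, 905]) cube([380, 45, 40]);
translate([380, 167, 1231]) cube([380, 45, 40]);
translate([380, 167, 1557]) cube([380, 45, 40]);
translate([380, 167, 1883]) cube([380, 45, 40]);
translate([380, 167, 2209]) cube([380, 45, 40]);
translate([380, 167, 2535]) cube([380, 45, 40]);


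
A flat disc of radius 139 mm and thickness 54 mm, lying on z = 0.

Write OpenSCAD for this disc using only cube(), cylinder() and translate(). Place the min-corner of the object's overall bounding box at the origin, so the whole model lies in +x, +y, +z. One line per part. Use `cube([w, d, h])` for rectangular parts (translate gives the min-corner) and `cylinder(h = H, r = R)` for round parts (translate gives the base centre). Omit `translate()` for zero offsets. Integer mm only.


translate([139, 139, 0]) cylinder(h = 54, r = 139);


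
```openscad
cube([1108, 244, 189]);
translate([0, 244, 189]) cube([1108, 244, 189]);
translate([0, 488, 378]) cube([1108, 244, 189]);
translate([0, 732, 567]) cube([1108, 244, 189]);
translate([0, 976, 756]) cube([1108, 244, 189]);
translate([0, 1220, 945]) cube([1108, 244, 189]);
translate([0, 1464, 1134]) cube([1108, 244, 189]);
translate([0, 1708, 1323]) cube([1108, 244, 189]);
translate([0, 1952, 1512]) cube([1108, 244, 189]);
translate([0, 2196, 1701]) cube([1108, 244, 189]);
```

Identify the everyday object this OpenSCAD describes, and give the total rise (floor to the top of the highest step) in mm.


A staircase. The total rise is 1890 mm.

10 identical blocks, each offset up and back from the previous — a staircase. Each step is 189 mm tall and there are 10 of them, so the total rise is 10 × 189 = 1890 mm.


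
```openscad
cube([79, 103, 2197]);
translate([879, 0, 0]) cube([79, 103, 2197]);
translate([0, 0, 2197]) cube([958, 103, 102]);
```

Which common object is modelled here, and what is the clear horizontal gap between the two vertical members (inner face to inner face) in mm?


A door frame. The clear opening width is 800 mm.

Two 2197 mm tall posts with a header on top — a door frame. The left jamb is 79 mm wide at x = 0; the right jamb starts at x = 879. The clear opening is 879 − 79 = 800 mm.


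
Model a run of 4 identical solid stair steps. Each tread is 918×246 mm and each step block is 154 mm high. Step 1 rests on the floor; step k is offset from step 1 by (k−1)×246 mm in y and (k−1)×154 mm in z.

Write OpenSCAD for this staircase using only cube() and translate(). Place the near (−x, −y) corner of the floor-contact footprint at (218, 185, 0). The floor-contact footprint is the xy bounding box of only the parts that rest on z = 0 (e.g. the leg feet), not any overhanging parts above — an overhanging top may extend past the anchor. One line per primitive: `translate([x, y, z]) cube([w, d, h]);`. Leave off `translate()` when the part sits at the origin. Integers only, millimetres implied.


translate([218, 185, 0]) cube([918, 246, 154]);
translate([218, 431, 154]) cube([918, 246, 154]);
translate([218, 677, 308]) cube([918, 246, 154]);
translate([218, 923, 462]) cube([918, 246, 154]);


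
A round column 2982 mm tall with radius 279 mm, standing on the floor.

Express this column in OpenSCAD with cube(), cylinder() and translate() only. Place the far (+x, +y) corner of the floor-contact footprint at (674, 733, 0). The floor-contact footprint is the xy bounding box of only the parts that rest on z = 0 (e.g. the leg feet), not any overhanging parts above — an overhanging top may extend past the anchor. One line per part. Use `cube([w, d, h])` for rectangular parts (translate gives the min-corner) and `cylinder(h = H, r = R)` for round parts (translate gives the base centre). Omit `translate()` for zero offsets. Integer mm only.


translate([395, 454, 0]) cylinder(h = 2982, r = 279);
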